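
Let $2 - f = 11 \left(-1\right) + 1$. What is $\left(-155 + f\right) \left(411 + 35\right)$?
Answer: $-63778$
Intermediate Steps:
$f = 12$ ($f = 2 - \left(11 \left(-1\right) + 1\right) = 2 - \left(-11 + 1\right) = 2 - -10 = 2 + 10 = 12$)
$\left(-155 + f\right) \left(411 + 35\right) = \left(-155 + 12\right) \left(411 + 35\right) = \left(-143\right) 446 = -63778$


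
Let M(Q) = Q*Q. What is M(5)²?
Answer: 625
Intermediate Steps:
M(Q) = Q²
M(5)² = (5²)² = 25² = 625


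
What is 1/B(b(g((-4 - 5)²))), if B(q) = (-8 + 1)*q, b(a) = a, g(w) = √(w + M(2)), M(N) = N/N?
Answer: -√82/574 ≈ -0.015776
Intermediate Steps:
M(N) = 1
g(w) = √(1 + w) (g(w) = √(w + 1) = √(1 + w))
B(q) = -7*q
1/B(b(g((-4 - 5)²))) = 1/(-7*√(1 + (-4 - 5)²)) = 1/(-7*√(1 + (-9)²)) = 1/(-7*√(1 + 81)) = 1/(-7*√82) = -√82/574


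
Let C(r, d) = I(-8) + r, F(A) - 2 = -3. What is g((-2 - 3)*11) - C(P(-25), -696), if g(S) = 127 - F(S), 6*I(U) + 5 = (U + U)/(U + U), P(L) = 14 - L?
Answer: 269/3 ≈ 89.667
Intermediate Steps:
F(A) = -1 (F(A) = 2 - 3 = -1)
I(U) = -2/3 (I(U) = -5/6 + ((U + U)/(U + U))/6 = -5/6 + ((2*U)/((2*U)))/6 = -5/6 + ((2*U)*(1/(2*U)))/6 = -5/6 + (1/6)*1 = -5/6 + 1/6 = -2/3)
C(r, d) = -2/3 + r
g(S) = 128 (g(S) = 127 - 1*(-1) = 127 + 1 = 128)
g((-2 - 3)*11) - C(P(-25), -696) = 128 - (-2/3 + (14 - 1*(-25))) = 128 - (-2/3 + (14 + 25)) = 128 - (-2/3 + 39) = 128 - 1*115/3 = 128 - 115/3 = 269/3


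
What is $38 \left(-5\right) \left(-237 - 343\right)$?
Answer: $110200$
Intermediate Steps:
$38 \left(-5\right) \left(-237 - 343\right) = \left(-190\right) \left(-580\right) = 110200$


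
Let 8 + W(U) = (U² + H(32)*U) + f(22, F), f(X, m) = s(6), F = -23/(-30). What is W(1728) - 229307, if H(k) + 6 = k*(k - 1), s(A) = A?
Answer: 4460483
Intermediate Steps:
H(k) = -6 + k*(-1 + k) (H(k) = -6 + k*(k - 1) = -6 + k*(-1 + k))
F = 23/30 (F = -23*(-1/30) = 23/30 ≈ 0.76667)
f(X, m) = 6
W(U) = -2 + U² + 986*U (W(U) = -8 + ((U² + (-6 + 32² - 1*32)*U) + 6) = -8 + ((U² + (-6 + 1024 - 32)*U) + 6) = -8 + ((U² + 986*U) + 6) = -8 + (6 + U² + 986*U) = -2 + U² + 986*U)
W(1728) - 229307 = (-2 + 1728² + 986*1728) - 229307 = (-2 + 2985984 + 1703808) - 229307 = 4689790 - 229307 = 4460483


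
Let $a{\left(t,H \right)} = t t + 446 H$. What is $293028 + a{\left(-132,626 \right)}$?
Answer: $589648$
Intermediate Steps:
$a{\left(t,H \right)} = t^{2} + 446 H$
$293028 + a{\left(-132,626 \right)} = 293028 + \left(\left(-132\right)^{2} + 446 \cdot 626\right) = 293028 + \left(17424 + 279196\right) = 293028 + 296620 = 589648$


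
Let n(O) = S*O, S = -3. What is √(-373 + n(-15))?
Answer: 2*I*√82 ≈ 18.111*I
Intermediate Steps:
n(O) = -3*O
√(-373 + n(-15)) = √(-373 - 3*(-15)) = √(-373 + 45) = √(-328) = 2*I*√82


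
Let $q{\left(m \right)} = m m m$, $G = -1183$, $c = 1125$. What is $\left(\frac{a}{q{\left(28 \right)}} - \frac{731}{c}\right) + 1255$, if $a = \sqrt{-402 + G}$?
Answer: $\frac{1411144}{1125} + \frac{i \sqrt{1585}}{21952} \approx 1254.3 + 0.0018136 i$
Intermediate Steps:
$q{\left(m \right)} = m^{3}$ ($q{\left(m \right)} = m^{2} m = m^{3}$)
$a = i \sqrt{1585}$ ($a = \sqrt{-402 - 1183} = \sqrt{-1585} = i \sqrt{1585} \approx 39.812 i$)
$\left(\frac{a}{q{\left(28 \right)}} - \frac{731}{c}\right) + 1255 = \left(\frac{i \sqrt{1585}}{28^{3}} - \frac{731}{1125}\right) + 1255 = \left(\frac{i \sqrt{1585}}{21952} - \frac{731}{1125}\right) + 1255 = \left(- \frac{731}{1125} + \frac{i \sqrt{1585}}{21952}\right) + 1255 = \frac{1411144}{1125} + \frac{i \sqrt{1585}}{21952}$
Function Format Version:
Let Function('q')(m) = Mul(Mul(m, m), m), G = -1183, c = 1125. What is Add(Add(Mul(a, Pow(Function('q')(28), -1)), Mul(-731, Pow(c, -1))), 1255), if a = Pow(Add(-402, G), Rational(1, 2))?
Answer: Add(Rational(1411144, 1125), Mul(Rational(1, 21952), I, Pow(1585, Rational(1, 2)))) ≈ Add(1254.3, Mul(0.0018136, I))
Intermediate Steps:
Function('q')(m) = Pow(m, 3) (Function('q')(m) = Mul(Pow(m, 2), m) = Pow(m, 3))
a = Mul(I, Pow(1585, Rational(1, 2))) (a = Pow(Add(-402, -1183), Rational(1, 2)) = Pow(-1585, Rational(1, 2)) = Mul(I, Pow(1585, Rational(1, 2))) ≈ Mul(39.812, I))
Add(Add(Mul(a, Pow(Function('q')(28), -1)), Mul(-731, Pow(c, -1))), 1255) = Add(Add(Mul(Mul(I, Pow(1585, Rational(1, 2))), Pow(Pow(28, 3), -1)), Mul(-731, Pow(1125, -1))), 1255) = Add(Add(Mul(Mul(I, Pow(1585, Rational(1, 2))), Pow(21952, -1)), Mul(-731, Rational(1, 1125))), 1255) = Add(Add(Mul(Mul(I, Pow(1585, Rational(1, 2))), Rational(1, 21952)), Rational(-731, 1125)), 1255) = Add(Add(Mul(Rational(1, 21952), I, Pow(1585, Rational(1, 2))), Rational(-731, 1125)), 1255) = Add(Add(Rational(-731, 1125), Mul(Rational(1, 21952), I, Pow(1585, Rational(1, 2)))), 1255) = Add(Rational(1411144, 1125), Mul(Rational(1, 21952), I, Pow(1585, Rational(1, 2))))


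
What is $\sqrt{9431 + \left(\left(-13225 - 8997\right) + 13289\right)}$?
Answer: $\sqrt{498} \approx 22.316$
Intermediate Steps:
$\sqrt{9431 + \left(\left(-13225 - 8997\right) + 13289\right)} = \sqrt{9431 + \left(-22222 + 13289\right)} = \sqrt{9431 - 8933} = \sqrt{498}$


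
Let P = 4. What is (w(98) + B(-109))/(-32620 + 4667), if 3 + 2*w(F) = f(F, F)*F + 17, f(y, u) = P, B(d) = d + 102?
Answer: -196/27953 ≈ -0.0070118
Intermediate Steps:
B(d) = 102 + d
f(y, u) = 4
w(F) = 7 + 2*F (w(F) = -3/2 + (4*F + 17)/2 = -3/2 + (17 + 4*F)/2 = -3/2 + (17/2 + 2*F) = 7 + 2*F)
(w(98) + B(-109))/(-32620 + 4667) = ((7 + 2*98) + (102 - 109))/(-32620 + 4667) = ((7 + 196) - 7)/(-27953) = (203 - 7)*(-1/27953) = 196*(-1/27953) = -196/27953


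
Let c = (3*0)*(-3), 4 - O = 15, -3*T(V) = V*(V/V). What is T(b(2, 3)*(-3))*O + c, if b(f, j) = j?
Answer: -33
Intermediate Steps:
T(V) = -V/3 (T(V) = -V*V/V/3 = -V/3)
O = -11 (O = 4 - 1*15 = 4 - 15 = -11)
c = 0 (c = 0*(-3) = 0)
T(b(2, 3)*(-3))*O + c = -(-3)*(-11) + 0 = -⅓*(-9)*(-11) + 0 = 3*(-11) + 0 = -33 + 0 = -33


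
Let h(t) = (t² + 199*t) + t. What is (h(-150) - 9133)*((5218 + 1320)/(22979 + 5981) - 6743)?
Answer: 1623969125843/14480 ≈ 1.1215e+8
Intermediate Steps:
h(t) = t² + 200*t
(h(-150) - 9133)*((5218 + 1320)/(22979 + 5981) - 6743) = (-150*(200 - 150) - 9133)*((5218 + 1320)/(22979 + 5981) - 6743) = (-150*50 - 9133)*(6538/28960 - 6743) = (-7500 - 9133)*(6538*(1/28960) - 6743) = -16633*(3269/14480 - 6743) = -16633*(-97635371/14480) = 1623969125843/14480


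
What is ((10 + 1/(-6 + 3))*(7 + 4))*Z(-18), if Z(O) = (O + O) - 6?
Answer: -4466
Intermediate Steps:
Z(O) = -6 + 2*O (Z(O) = 2*O - 6 = -6 + 2*O)
((10 + 1/(-6 + 3))*(7 + 4))*Z(-18) = ((10 + 1/(-6 + 3))*(7 + 4))*(-6 + 2*(-18)) = ((10 + 1/(-3))*11)*(-6 - 36) = ((10 - 1/3)*11)*(-42) = ((29/3)*11)*(-42) = (319/3)*(-42) = -4466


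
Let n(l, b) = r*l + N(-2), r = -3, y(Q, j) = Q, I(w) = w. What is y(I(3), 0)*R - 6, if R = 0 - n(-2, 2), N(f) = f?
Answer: -18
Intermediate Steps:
n(l, b) = -2 - 3*l (n(l, b) = -3*l - 2 = -2 - 3*l)
R = -4 (R = 0 - (-2 - 3*(-2)) = 0 - (-2 + 6) = 0 - 1*4 = 0 - 4 = -4)
y(I(3), 0)*R - 6 = 3*(-4) - 6 = -12 - 6 = -18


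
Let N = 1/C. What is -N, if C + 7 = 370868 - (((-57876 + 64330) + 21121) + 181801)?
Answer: -1/161485 ≈ -6.1925e-6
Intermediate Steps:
C = 161485 (C = -7 + (370868 - (((-57876 + 64330) + 21121) + 181801)) = -7 + (370868 - ((6454 + 21121) + 181801)) = -7 + (370868 - (27575 + 181801)) = -7 + (370868 - 1*209376) = -7 + (370868 - 209376) = -7 + 161492 = 161485)
N = 1/161485 ≈ 6.1925e-6
-N = -1*1/161485 = -1/161485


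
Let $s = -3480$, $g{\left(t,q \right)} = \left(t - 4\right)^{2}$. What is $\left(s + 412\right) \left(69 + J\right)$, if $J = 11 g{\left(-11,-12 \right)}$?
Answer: $-7804992$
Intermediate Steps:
$g{\left(t,q \right)} = \left(-4 + t\right)^{2}$
$J = 2475$ ($J = 11 \left(-4 - 11\right)^{2} = 11 \left(-15\right)^{2} = 11 \cdot 225 = 2475$)
$\left(s + 412\right) \left(69 + J\right) = \left(-3480 + 412\right) \left(69 + 2475\right) = \left(-3068\right) 2544 = -7804992$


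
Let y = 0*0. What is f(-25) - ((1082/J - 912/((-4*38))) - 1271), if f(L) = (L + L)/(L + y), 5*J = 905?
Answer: 228245/181 ≈ 1261.0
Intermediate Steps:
J = 181 (J = (1/5)*905 = 181)
y = 0
f(L) = 2 (f(L) = (L + L)/(L + 0) = (2*L)/L = 2)
f(-25) - ((1082/J - 912/((-4*38))) - 1271) = 2 - ((1082/181 - 912/((-4*38))) - 1271) = 2 - ((1082*(1/181) - 912/(-152)) - 1271) = 2 - ((1082/181 - 912*(-1/152)) - 1271) = 2 - ((1082/181 + 6) - 1271) = 2 - (2168/181 - 1271) = 2 - 1*(-227883/181) = 2 + 227883/181 = 228245/181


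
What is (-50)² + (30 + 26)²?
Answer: 5636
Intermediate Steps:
(-50)² + (30 + 26)² = 2500 + 56² = 2500 + 3136 = 5636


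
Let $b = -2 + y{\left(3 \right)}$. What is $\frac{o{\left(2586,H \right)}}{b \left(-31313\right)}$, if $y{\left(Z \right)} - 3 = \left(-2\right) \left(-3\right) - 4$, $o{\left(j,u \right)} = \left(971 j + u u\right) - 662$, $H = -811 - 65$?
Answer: $- \frac{3277720}{93939} \approx -34.892$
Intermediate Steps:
$H = -876$
$o{\left(j,u \right)} = -662 + u^{2} + 971 j$ ($o{\left(j,u \right)} = \left(971 j + u^{2}\right) - 662 = \left(u^{2} + 971 j\right) - 662 = -662 + u^{2} + 971 j$)
$y{\left(Z \right)} = 5$ ($y{\left(Z \right)} = 3 - -2 = 3 + \left(6 - 4\right) = 3 + 2 = 5$)
$b = 3$ ($b = -2 + 5 = 3$)
$\frac{o{\left(2586,H \right)}}{b \left(-31313\right)} = \frac{-662 + \left(-876\right)^{2} + 971 \cdot 2586}{3 \left(-31313\right)} = \frac{-662 + 767376 + 2511006}{-93939} = 3277720 \left(- \frac{1}{93939}\right) = - \frac{3277720}{93939}$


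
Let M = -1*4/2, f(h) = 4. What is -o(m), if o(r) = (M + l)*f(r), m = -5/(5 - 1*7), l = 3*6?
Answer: -64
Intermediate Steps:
M = -2 (M = -4*½ = -2)
l = 18
m = 5/2 (m = -5/(5 - 7) = -5/(-2) = -5*(-½) = 5/2 ≈ 2.5000)
o(r) = 64 (o(r) = (-2 + 18)*4 = 16*4 = 64)
-o(m) = -1*64 = -64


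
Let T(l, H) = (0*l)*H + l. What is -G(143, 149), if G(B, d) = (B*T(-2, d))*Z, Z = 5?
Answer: 1430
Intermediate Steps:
T(l, H) = l (T(l, H) = 0*H + l = 0 + l = l)
G(B, d) = -10*B (G(B, d) = (B*(-2))*5 = -2*B*5 = -10*B)
-G(143, 149) = -(-10)*143 = -1*(-1430) = 1430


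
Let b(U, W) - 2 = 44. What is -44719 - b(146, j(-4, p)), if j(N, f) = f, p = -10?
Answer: -44765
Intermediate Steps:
b(U, W) = 46 (b(U, W) = 2 + 44 = 46)
-44719 - b(146, j(-4, p)) = -44719 - 1*46 = -44719 - 46 = -44765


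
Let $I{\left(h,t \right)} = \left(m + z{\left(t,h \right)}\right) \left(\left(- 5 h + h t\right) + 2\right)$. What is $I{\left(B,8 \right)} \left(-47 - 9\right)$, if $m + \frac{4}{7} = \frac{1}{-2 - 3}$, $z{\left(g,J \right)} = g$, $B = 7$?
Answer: $- \frac{46552}{5} \approx -9310.4$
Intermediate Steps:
$m = - \frac{27}{35}$ ($m = - \frac{4}{7} + \frac{1}{-2 - 3} = - \frac{4}{7} + \frac{1}{-5} = - \frac{4}{7} - \frac{1}{5} = - \frac{27}{35} \approx -0.77143$)
$I{\left(h,t \right)} = \left(- \frac{27}{35} + t\right) \left(2 - 5 h + h t\right)$ ($I{\left(h,t \right)} = \left(- \frac{27}{35} + t\right) \left(\left(- 5 h + h t\right) + 2\right) = \left(- \frac{27}{35} + t\right) \left(2 - 5 h + h t\right)$)
$I{\left(B,8 \right)} \left(-47 - 9\right) = \left(- \frac{54}{35} + 2 \cdot 8 + \frac{27}{7} \cdot 7 + 7 \cdot 8^{2} - \frac{202}{5} \cdot 8\right) \left(-47 - 9\right) = \left(- \frac{54}{35} + 16 + 27 + 7 \cdot 64 - \frac{1616}{5}\right) \left(-56\right) = \left(- \frac{54}{35} + 16 + 27 + 448 - \frac{1616}{5}\right) \left(-56\right) = \frac{5819}{35} \left(-56\right) = - \frac{46552}{5}$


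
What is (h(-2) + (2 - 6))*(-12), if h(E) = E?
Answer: 72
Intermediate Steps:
(h(-2) + (2 - 6))*(-12) = (-2 + (2 - 6))*(-12) = (-2 - 4)*(-12) = -6*(-12) = 72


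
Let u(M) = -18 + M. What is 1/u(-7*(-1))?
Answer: -1/11 ≈ -0.090909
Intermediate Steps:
1/u(-7*(-1)) = 1/(-18 - 7*(-1)) = 1/(-18 + 7) = 1/(-11) = -1/11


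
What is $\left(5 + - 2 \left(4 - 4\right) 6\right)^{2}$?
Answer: $25$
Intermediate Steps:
$\left(5 + - 2 \left(4 - 4\right) 6\right)^{2} = \left(5 + \left(-2\right) 0 \cdot 6\right)^{2} = \left(5 + 0 \cdot 6\right)^{2} = \left(5 + 0\right)^{2} = 5^{2} = 25$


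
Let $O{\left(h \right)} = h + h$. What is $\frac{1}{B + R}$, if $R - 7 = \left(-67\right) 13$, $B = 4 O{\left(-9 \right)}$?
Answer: $- \frac{1}{936} \approx -0.0010684$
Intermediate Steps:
$O{\left(h \right)} = 2 h$
$B = -72$ ($B = 4 \cdot 2 \left(-9\right) = 4 \left(-18\right) = -72$)
$R = -864$ ($R = 7 - 871 = -864$)
$\frac{1}{B + R} = \frac{1}{-72 - 864} = \frac{1}{-936} = - \frac{1}{936}$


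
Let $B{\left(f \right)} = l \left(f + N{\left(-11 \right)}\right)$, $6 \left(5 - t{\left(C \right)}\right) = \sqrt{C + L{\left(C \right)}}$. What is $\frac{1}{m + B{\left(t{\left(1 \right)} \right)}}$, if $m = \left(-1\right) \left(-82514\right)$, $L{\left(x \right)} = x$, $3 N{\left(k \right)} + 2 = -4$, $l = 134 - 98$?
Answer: $\frac{41311}{3413197406} + \frac{3 \sqrt{2}}{3413197406} \approx 1.2105 \cdot 10^{-5}$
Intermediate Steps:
$l = 36$ ($l = 134 - 98 = 36$)
$N{\left(k \right)} = -2$ ($N{\left(k \right)} = - \frac{2}{3} + \frac{1}{3} \left(-4\right) = - \frac{2}{3} - \frac{4}{3} = -2$)
$m = 82514$
$t{\left(C \right)} = 5 - \frac{\sqrt{2} \sqrt{C}}{6}$ ($t{\left(C \right)} = 5 - \frac{\sqrt{C + C}}{6} = 5 - \frac{\sqrt{2 C}}{6} = 5 - \frac{\sqrt{2} \sqrt{C}}{6}$)
$B{\left(f \right)} = -72 + 36 f$ ($B{\left(f \right)} = 36 \left(f - 2\right) = 36 \left(-2 + f\right) = -72 + 36 f$)
$\frac{1}{m + B{\left(t{\left(1 \right)} \right)}} = \frac{1}{82514 - \left(72 - 36 \left(5 - \frac{\sqrt{2} \sqrt{1}}{6}\right)\right)} = \frac{1}{82514 - \left(72 - 36 \left(5 - \frac{1}{6} \sqrt{2} \cdot 1\right)\right)} = \frac{1}{82514 - \left(72 - 36 \left(5 - \frac{\sqrt{2}}{6}\right)\right)} = \frac{1}{82514 + \left(-72 + \left(180 - 6 \sqrt{2}\right)\right)} = \frac{1}{82514 + \left(108 - 6 \sqrt{2}\right)} = \frac{1}{82622 - 6 \sqrt{2}}$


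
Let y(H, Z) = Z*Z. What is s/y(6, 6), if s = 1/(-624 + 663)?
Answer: 1/1404 ≈ 0.00071225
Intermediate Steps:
s = 1/39 ≈ 0.025641
y(H, Z) = Z²
s/y(6, 6) = 1/(39*(6²)) = (1/39)/36 = (1/39)*(1/36) = 1/1404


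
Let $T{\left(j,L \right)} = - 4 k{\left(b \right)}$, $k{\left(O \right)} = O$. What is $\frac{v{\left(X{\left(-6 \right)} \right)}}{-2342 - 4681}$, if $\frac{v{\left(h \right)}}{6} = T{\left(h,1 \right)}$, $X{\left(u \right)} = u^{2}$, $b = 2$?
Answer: $\frac{16}{2341} \approx 0.0068347$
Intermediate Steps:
$T{\left(j,L \right)} = -8$ ($T{\left(j,L \right)} = \left(-4\right) 2 = -8$)
$v{\left(h \right)} = -48$ ($v{\left(h \right)} = 6 \left(-8\right) = -48$)
$\frac{v{\left(X{\left(-6 \right)} \right)}}{-2342 - 4681} = - \frac{48}{-2342 - 4681} = - \frac{48}{-7023} = \left(-48\right) \left(- \frac{1}{7023}\right) = \frac{16}{2341}$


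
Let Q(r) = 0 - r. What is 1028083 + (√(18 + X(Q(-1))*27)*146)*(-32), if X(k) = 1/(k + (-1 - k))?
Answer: 1028083 - 14016*I ≈ 1.0281e+6 - 14016.0*I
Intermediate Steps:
Q(r) = -r
X(k) = -1 (X(k) = 1/(-1) = -1)
1028083 + (√(18 + X(Q(-1))*27)*146)*(-32) = 1028083 + (√(18 - 1*27)*146)*(-32) = 1028083 + (√(18 - 27)*146)*(-32) = 1028083 + (√(-9)*146)*(-32) = 1028083 + ((3*I)*146)*(-32) = 1028083 + (438*I)*(-32) = 1028083 - 14016*I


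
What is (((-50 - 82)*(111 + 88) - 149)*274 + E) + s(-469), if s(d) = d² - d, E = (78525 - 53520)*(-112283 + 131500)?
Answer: 473503257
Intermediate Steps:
E = 480521085 (E = 25005*19217 = 480521085)
(((-50 - 82)*(111 + 88) - 149)*274 + E) + s(-469) = (((-50 - 82)*(111 + 88) - 149)*274 + 480521085) - 469*(-1 - 469) = ((-132*199 - 149)*274 + 480521085) - 469*(-470) = ((-26268 - 149)*274 + 480521085) + 220430 = (-26417*274 + 480521085) + 220430 = (-7238258 + 480521085) + 220430 = 473282827 + 220430 = 473503257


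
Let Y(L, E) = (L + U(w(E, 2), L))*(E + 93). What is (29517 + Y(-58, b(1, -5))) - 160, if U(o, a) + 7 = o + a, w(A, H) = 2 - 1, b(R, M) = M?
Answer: 18621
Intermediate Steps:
w(A, H) = 1
U(o, a) = -7 + a + o (U(o, a) = -7 + (o + a) = -7 + (a + o) = -7 + a + o)
Y(L, E) = (-6 + 2*L)*(93 + E) (Y(L, E) = (L + (-7 + L + 1))*(E + 93) = (L + (-6 + L))*(93 + E) = (-6 + 2*L)*(93 + E))
(29517 + Y(-58, b(1, -5))) - 160 = (29517 + (-558 + 186*(-58) - 5*(-58) - 5*(-6 - 58))) - 160 = (29517 + (-558 - 10788 + 290 - 5*(-64))) - 160 = (29517 + (-558 - 10788 + 290 + 320)) - 160 = (29517 - 10736) - 160 = 18781 - 160 = 18621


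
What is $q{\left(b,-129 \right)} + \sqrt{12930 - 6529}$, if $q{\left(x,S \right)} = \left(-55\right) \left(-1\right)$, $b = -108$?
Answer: $55 + \sqrt{6401} \approx 135.01$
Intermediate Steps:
$q{\left(x,S \right)} = 55$
$q{\left(b,-129 \right)} + \sqrt{12930 - 6529} = 55 + \sqrt{12930 - 6529} = 55 + \sqrt{6401}$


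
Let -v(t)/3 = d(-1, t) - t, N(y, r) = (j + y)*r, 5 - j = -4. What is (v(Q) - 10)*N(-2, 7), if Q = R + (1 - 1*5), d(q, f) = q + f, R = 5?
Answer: -343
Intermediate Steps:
j = 9 (j = 5 - 1*(-4) = 5 + 4 = 9)
d(q, f) = f + q
Q = 1 (Q = 5 + (1 - 1*5) = 5 + (1 - 5) = 5 - 4 = 1)
N(y, r) = r*(9 + y) (N(y, r) = (9 + y)*r = r*(9 + y))
v(t) = 3 (v(t) = -3*((t - 1) - t) = -3*((-1 + t) - t) = -3*(-1) = 3)
(v(Q) - 10)*N(-2, 7) = (3 - 10)*(7*(9 - 2)) = -49*7 = -7*49 = -343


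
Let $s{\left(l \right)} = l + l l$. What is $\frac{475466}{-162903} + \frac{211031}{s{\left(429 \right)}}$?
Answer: $- \frac{1367477693}{770531190} \approx -1.7747$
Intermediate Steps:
$s{\left(l \right)} = l + l^{2}$
$\frac{475466}{-162903} + \frac{211031}{s{\left(429 \right)}} = \frac{475466}{-162903} + \frac{211031}{429 \left(1 + 429\right)} = 475466 \left(- \frac{1}{162903}\right) + \frac{211031}{429 \cdot 430} = - \frac{475466}{162903} + \frac{211031}{184470} = - \frac{1367477693}{770531190}$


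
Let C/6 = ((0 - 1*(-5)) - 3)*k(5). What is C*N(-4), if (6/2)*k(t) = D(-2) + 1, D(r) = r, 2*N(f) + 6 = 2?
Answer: 8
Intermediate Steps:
N(f) = -2 (N(f) = -3 + (1/2)*2 = -3 + 1 = -2)
k(t) = -1/3 (k(t) = (-2 + 1)/3 = (1/3)*(-1) = -1/3)
C = -4 (C = 6*(((0 - 1*(-5)) - 3)*(-1/3)) = 6*(((0 + 5) - 3)*(-1/3)) = 6*((5 - 3)*(-1/3)) = 6*(2*(-1/3)) = 6*(-2/3) = -4)
C*N(-4) = -4*(-2) = 8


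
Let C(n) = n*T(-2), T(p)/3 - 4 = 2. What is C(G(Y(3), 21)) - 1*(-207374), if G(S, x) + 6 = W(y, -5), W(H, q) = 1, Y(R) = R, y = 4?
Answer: 207284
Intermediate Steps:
T(p) = 18 (T(p) = 12 + 3*2 = 12 + 6 = 18)
G(S, x) = -5 (G(S, x) = -6 + 1 = -5)
C(n) = 18*n (C(n) = n*18 = 18*n)
C(G(Y(3), 21)) - 1*(-207374) = 18*(-5) - 1*(-207374) = -90 + 207374 = 207284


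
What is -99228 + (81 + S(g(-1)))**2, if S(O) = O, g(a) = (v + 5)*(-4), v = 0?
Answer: -95507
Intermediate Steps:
g(a) = -20 (g(a) = (0 + 5)*(-4) = 5*(-4) = -20)
-99228 + (81 + S(g(-1)))**2 = -99228 + (81 - 20)**2 = -99228 + 61**2 = -99228 + 3721 = -95507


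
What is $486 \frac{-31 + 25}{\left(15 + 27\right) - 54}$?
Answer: $243$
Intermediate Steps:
$486 \frac{-31 + 25}{\left(15 + 27\right) - 54} = 486 \left(- \frac{6}{42 - 54}\right) = 486 \left(- \frac{6}{-12}\right) = 486 \left(\left(-6\right) \left(- \frac{1}{12}\right)\right) = 486 \cdot \frac{1}{2} = 243$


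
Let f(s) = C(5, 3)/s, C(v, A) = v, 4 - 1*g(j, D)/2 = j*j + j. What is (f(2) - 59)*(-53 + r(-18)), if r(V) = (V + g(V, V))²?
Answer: -43711903/2 ≈ -2.1856e+7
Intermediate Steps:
g(j, D) = 8 - 2*j - 2*j² (g(j, D) = 8 - 2*(j*j + j) = 8 - 2*(j² + j) = 8 - 2*(j + j²) = 8 + (-2*j - 2*j²) = 8 - 2*j - 2*j²)
r(V) = (8 - V - 2*V²)² (r(V) = (V + (8 - 2*V - 2*V²))² = (8 - V - 2*V²)²)
f(s) = 5/s
(f(2) - 59)*(-53 + r(-18)) = (5/2 - 59)*(-53 + (-8 - 18 + 2*(-18)²)²) = (5*(½) - 59)*(-53 + (-8 - 18 + 2*324)²) = (5/2 - 59)*(-53 + (-8 - 18 + 648)²) = -113*(-53 + 622²)/2 = -113*(-53 + 386884)/2 = -113/2*386831 = -43711903/2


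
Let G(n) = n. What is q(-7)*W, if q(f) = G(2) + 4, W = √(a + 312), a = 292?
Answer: 12*√151 ≈ 147.46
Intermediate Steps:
W = 2*√151 (W = √(292 + 312) = √604 = 2*√151 ≈ 24.576)
q(f) = 6 (q(f) = 2 + 4 = 6)
q(-7)*W = 6*(2*√151) = 12*√151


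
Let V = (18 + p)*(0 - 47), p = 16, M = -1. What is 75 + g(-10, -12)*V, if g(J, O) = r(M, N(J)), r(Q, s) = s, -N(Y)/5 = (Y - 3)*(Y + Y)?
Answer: 2077475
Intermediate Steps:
N(Y) = -10*Y*(-3 + Y) (N(Y) = -5*(Y - 3)*(Y + Y) = -5*(-3 + Y)*2*Y = -10*Y*(-3 + Y))
g(J, O) = 10*J*(3 - J)
V = -1598 (V = (18 + 16)*(0 - 47) = 34*(-47) = -1598)
75 + g(-10, -12)*V = 75 + (10*(-10)*(3 - 1*(-10)))*(-1598) = 75 + (10*(-10)*(3 + 10))*(-1598) = 75 + (10*(-10)*13)*(-1598) = 75 - 1300*(-1598) = 75 + 2077400 = 2077475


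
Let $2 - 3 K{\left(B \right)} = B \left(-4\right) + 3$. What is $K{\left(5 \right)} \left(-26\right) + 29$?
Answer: $- \frac{407}{3} \approx -135.67$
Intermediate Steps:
$K{\left(B \right)} = - \frac{1}{3} + \frac{4 B}{3}$ ($K{\left(B \right)} = \frac{2}{3} - \frac{B \left(-4\right) + 3}{3} = \frac{2}{3} - \frac{- 4 B + 3}{3} = \frac{2}{3} - \frac{3 - 4 B}{3} = \frac{2}{3} + \left(-1 + \frac{4 B}{3}\right) = - \frac{1}{3} + \frac{4 B}{3}$)
$K{\left(5 \right)} \left(-26\right) + 29 = \left(- \frac{1}{3} + \frac{4}{3} \cdot 5\right) \left(-26\right) + 29 = \left(- \frac{1}{3} + \frac{20}{3}\right) \left(-26\right) + 29 = \frac{19}{3} \left(-26\right) + 29 = - \frac{494}{3} + 29 = - \frac{407}{3}$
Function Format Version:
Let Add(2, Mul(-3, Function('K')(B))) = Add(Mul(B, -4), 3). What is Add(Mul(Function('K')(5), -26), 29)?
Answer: Rational(-407, 3) ≈ -135.67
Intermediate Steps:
Function('K')(B) = Add(Rational(-1, 3), Mul(Rational(4, 3), B)) (Function('K')(B) = Add(Rational(2, 3), Mul(Rational(-1, 3), Add(Mul(B, -4), 3))) = Add(Rational(2, 3), Mul(Rational(-1, 3), Add(Mul(-4, B), 3))) = Add(Rational(2, 3), Mul(Rational(-1, 3), Add(3, Mul(-4, B)))) = Add(Rational(2, 3), Add(-1, Mul(Rational(4, 3), B))) = Add(Rational(-1, 3), Mul(Rational(4, 3), B)))
Add(Mul(Function('K')(5), -26), 29) = Add(Mul(Add(Rational(-1, 3), Mul(Rational(4, 3), 5)), -26), 29) = Add(Mul(Add(Rational(-1, 3), Rational(20, 3)), -26), 29) = Add(Mul(Rational(19, 3), -26), 29) = Add(Rational(-494, 3), 29) = Rational(-407, 3)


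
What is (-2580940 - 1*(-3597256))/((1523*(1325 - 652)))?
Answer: 1016316/1024979 ≈ 0.99155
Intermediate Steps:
(-2580940 - 1*(-3597256))/((1523*(1325 - 652))) = (-2580940 + 3597256)/((1523*673)) = 1016316/1024979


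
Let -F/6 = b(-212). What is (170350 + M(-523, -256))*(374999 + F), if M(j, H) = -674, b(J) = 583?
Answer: 63034803676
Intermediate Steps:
F = -3498 (F = -6*583 = -3498)
(170350 + M(-523, -256))*(374999 + F) = (170350 - 674)*(374999 - 3498) = 169676*371501 = 63034803676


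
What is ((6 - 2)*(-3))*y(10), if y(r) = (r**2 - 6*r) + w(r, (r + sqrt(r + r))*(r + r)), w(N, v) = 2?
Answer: -504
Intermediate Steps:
y(r) = 2 + r**2 - 6*r (y(r) = (r**2 - 6*r) + 2 = 2 + r**2 - 6*r)
((6 - 2)*(-3))*y(10) = ((6 - 2)*(-3))*(2 + 10**2 - 6*10) = (4*(-3))*(2 + 100 - 60) = -12*42 = -504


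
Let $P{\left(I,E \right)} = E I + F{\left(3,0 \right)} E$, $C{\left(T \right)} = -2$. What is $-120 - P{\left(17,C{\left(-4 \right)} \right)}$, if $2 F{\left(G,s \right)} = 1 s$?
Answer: $-86$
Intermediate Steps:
$F{\left(G,s \right)} = \frac{s}{2}$ ($F{\left(G,s \right)} = \frac{1 s}{2} = \frac{s}{2}$)
$P{\left(I,E \right)} = E I$ ($P{\left(I,E \right)} = E I + \frac{1}{2} \cdot 0 E = E I + 0 E = E I + 0 = E I$)
$-120 - P{\left(17,C{\left(-4 \right)} \right)} = -120 - \left(-2\right) 17 = -120 - -34 = -120 + 34 = -86$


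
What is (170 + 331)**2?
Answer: 251001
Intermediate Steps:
(170 + 331)**2 = 501**2 = 251001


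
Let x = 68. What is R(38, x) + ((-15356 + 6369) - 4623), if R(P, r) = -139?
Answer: -13749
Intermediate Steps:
R(38, x) + ((-15356 + 6369) - 4623) = -139 + ((-15356 + 6369) - 4623) = -139 + (-8987 - 4623) = -139 - 13610 = -13749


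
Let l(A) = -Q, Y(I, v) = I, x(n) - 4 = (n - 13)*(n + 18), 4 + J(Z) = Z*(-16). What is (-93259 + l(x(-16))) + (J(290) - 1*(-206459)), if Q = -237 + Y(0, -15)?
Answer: 108793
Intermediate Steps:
J(Z) = -4 - 16*Z (J(Z) = -4 + Z*(-16) = -4 - 16*Z)
x(n) = 4 + (-13 + n)*(18 + n) (x(n) = 4 + (n - 13)*(n + 18) = 4 + (-13 + n)*(18 + n))
Q = -237 (Q = -237 + 0 = -237)
l(A) = 237 (l(A) = -1*(-237) = 237)
(-93259 + l(x(-16))) + (J(290) - 1*(-206459)) = (-93259 + 237) + ((-4 - 16*290) - 1*(-206459)) = -93022 + ((-4 - 4640) + 206459) = -93022 + (-4644 + 206459) = -93022 + 201815 = 108793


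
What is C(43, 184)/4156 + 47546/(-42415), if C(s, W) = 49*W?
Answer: 46203116/44069185 ≈ 1.0484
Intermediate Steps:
C(43, 184)/4156 + 47546/(-42415) = (49*184)/4156 + 47546/(-42415) = 9016*(1/4156) + 47546*(-1/42415) = 2254/1039 - 47546/42415 = 46203116/44069185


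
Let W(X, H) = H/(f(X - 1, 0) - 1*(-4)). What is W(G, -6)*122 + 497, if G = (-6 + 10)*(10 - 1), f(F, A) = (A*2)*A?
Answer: 314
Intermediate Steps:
f(F, A) = 2*A² (f(F, A) = (2*A)*A = 2*A²)
G = 36 (G = 4*9 = 36)
W(X, H) = H/4 (W(X, H) = H/(2*0² - 1*(-4)) = H/(2*0 + 4) = H/(0 + 4) = H/4)
W(G, -6)*122 + 497 = ((¼)*(-6))*122 + 497 = -3/2*122 + 497 = -183 + 497 = 314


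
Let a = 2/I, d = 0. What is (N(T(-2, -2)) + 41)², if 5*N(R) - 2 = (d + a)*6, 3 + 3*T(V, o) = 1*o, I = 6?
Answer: 43681/25 ≈ 1747.2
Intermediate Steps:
a = ⅓ (a = 2/6 = 2*(⅙) = ⅓ ≈ 0.33333)
T(V, o) = -1 + o/3 (T(V, o) = -1 + (1*o)/3 = -1 + o/3)
N(R) = ⅘ (N(R) = ⅖ + ((0 + ⅓)*6)/5 = ⅖ + ((⅓)*6)/5 = ⅖ + (⅕)*2 = ⅖ + ⅖ = ⅘)
(N(T(-2, -2)) + 41)² = (⅘ + 41)² = (209/5)² = 43681/25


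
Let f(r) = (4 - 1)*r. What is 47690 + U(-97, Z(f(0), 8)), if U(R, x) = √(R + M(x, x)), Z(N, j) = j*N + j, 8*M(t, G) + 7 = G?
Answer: 47690 + 5*I*√62/4 ≈ 47690.0 + 9.8425*I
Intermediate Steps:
M(t, G) = -7/8 + G/8
f(r) = 3*r
Z(N, j) = j + N*j (Z(N, j) = N*j + j = j + N*j)
U(R, x) = √(-7/8 + R + x/8) (U(R, x) = √(R + (-7/8 + x/8)) = √(-7/8 + R + x/8))
47690 + U(-97, Z(f(0), 8)) = 47690 + √(-14 + 2*(8*(1 + 3*0)) + 16*(-97))/4 = 47690 + √(-14 + 2*(8*(1 + 0)) - 1552)/4 = 47690 + √(-14 + 2*(8*1) - 1552)/4 = 47690 + √(-14 + 2*8 - 1552)/4 = 47690 + √(-14 + 16 - 1552)/4 = 47690 + √(-1550)/4 = 47690 + (5*I*√62)/4 = 47690 + 5*I*√62/4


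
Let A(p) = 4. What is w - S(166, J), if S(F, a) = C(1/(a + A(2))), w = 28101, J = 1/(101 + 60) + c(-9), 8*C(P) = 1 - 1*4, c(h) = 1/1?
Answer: 224811/8 ≈ 28101.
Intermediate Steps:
c(h) = 1
C(P) = -3/8 (C(P) = (1 - 1*4)/8 = (1 - 4)/8 = (⅛)*(-3) = -3/8)
J = 162/161 (J = 1/(101 + 60) + 1 = 1/161 + 1 = 162/161 ≈ 1.0062)
S(F, a) = -3/8
w - S(166, J) = 28101 - 1*(-3/8) = 28101 + 3/8 = 224811/8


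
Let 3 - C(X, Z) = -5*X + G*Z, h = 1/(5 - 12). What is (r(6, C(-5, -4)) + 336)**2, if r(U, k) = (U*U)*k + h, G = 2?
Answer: 1385329/49 ≈ 28272.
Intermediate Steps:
h = -1/7 (h = 1/(-7) = -1/7 ≈ -0.14286)
C(X, Z) = 3 - 2*Z + 5*X (C(X, Z) = 3 - (-5*X + 2*Z) = 3 + (-2*Z + 5*X) = 3 - 2*Z + 5*X)
r(U, k) = -1/7 + k*U**2 (r(U, k) = (U*U)*k - 1/7 = U**2*k - 1/7 = k*U**2 - 1/7 = -1/7 + k*U**2)
(r(6, C(-5, -4)) + 336)**2 = ((-1/7 + (3 - 2*(-4) + 5*(-5))*6**2) + 336)**2 = ((-1/7 + (3 + 8 - 25)*36) + 336)**2 = ((-1/7 - 14*36) + 336)**2 = ((-1/7 - 504) + 336)**2 = (-3529/7 + 336)**2 = (-1177/7)**2 = 1385329/49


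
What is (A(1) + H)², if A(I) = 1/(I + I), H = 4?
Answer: 81/4 ≈ 20.250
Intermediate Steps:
A(I) = 1/(2*I)
(A(1) + H)² = ((½)/1 + 4)² = ((½)*1 + 4)² = (½ + 4)² = (9/2)² = 81/4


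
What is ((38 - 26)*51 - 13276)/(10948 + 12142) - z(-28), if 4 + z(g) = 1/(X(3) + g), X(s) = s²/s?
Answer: 201549/57725 ≈ 3.4915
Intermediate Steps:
X(s) = s
z(g) = -4 + 1/(3 + g)
((38 - 26)*51 - 13276)/(10948 + 12142) - z(-28) = ((38 - 26)*51 - 13276)/(10948 + 12142) - (-11 - 4*(-28))/(3 - 28) = (12*51 - 13276)/23090 - (-11 + 112)/(-25) = (612 - 13276)*(1/23090) - (-1)*101/25 = -12664*1/23090 - 1*(-101/25) = -6332/11545 + 101/25 = 201549/57725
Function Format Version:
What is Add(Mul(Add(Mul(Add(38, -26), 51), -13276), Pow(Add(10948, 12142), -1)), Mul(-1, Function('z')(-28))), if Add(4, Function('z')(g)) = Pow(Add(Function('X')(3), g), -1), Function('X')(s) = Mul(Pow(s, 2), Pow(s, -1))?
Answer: Rational(201549, 57725) ≈ 3.4915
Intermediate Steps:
Function('X')(s) = s
Function('z')(g) = Add(-4, Pow(Add(3, g), -1))
Add(Mul(Add(Mul(Add(38, -26), 51), -13276), Pow(Add(10948, 12142), -1)), Mul(-1, Function('z')(-28))) = Add(Mul(Add(Mul(Add(38, -26), 51), -13276), Pow(Add(10948, 12142), -1)), Mul(-1, Mul(Pow(Add(3, -28), -1), Add(-11, Mul(-4, -28))))) = Add(Mul(Add(Mul(12, 51), -13276), Pow(23090, -1)), Mul(-1, Mul(Pow(-25, -1), Add(-11, 112)))) = Add(Mul(Add(612, -13276), Rational(1, 23090)), Mul(-1, Mul(Rational(-1, 25), 101))) = Add(Mul(-12664, Rational(1, 23090)), Mul(-1, Rational(-101, 25))) = Add(Rational(-6332, 11545), Rational(101, 25)) = Rational(201549, 57725)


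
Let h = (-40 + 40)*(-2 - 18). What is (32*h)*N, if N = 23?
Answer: 0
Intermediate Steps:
h = 0 (h = 0*(-20) = 0)
(32*h)*N = (32*0)*23 = 0*23 = 0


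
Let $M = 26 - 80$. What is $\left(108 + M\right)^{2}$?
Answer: $2916$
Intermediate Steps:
$M = -54$ ($M = 26 - 80 = -54$)
$\left(108 + M\right)^{2} = \left(108 - 54\right)^{2} = 54^{2} = 2916$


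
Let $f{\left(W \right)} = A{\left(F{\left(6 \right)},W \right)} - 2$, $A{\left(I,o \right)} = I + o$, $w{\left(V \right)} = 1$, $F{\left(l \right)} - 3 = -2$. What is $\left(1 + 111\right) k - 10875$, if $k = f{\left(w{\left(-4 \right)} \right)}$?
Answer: $-10875$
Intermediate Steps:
$F{\left(l \right)} = 1$ ($F{\left(l \right)} = 3 - 2 = 1$)
$f{\left(W \right)} = -1 + W$ ($f{\left(W \right)} = \left(1 + W\right) - 2 = -1 + W$)
$k = 0$ ($k = -1 + 1 = 0$)
$\left(1 + 111\right) k - 10875 = \left(1 + 111\right) 0 - 10875 = 112 \cdot 0 - 10875 = 0 - 10875 = -10875$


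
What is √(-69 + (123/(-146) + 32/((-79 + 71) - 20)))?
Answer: I*√74143034/1022 ≈ 8.4253*I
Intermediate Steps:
√(-69 + (123/(-146) + 32/((-79 + 71) - 20))) = √(-69 + (123*(-1/146) + 32/(-8 - 20))) = √(-69 + (-123/146 + 32/(-28))) = √(-69 + (-123/146 + 32*(-1/28))) = √(-69 + (-123/146 - 8/7)) = √(-69 - 2029/1022) = √(-72547/1022) = I*√74143034/1022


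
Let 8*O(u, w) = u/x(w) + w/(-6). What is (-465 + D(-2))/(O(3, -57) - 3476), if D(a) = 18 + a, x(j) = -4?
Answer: 14368/111197 ≈ 0.12921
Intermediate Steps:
O(u, w) = -u/32 - w/48 (O(u, w) = (u/(-4) + w/(-6))/8 = (u*(-¼) + w*(-⅙))/8 = (-u/4 - w/6)/8 = -u/32 - w/48)
(-465 + D(-2))/(O(3, -57) - 3476) = (-465 + (18 - 2))/((-1/32*3 - 1/48*(-57)) - 3476) = (-465 + 16)/((-3/32 + 19/16) - 3476) = -449/(35/32 - 3476) = -449/(-111197/32) = -449*(-32/111197) = 14368/111197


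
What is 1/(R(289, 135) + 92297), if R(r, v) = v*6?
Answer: 1/93107 ≈ 1.0740e-5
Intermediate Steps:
R(r, v) = 6*v
1/(R(289, 135) + 92297) = 1/(6*135 + 92297) = 1/(810 + 92297) = 1/93107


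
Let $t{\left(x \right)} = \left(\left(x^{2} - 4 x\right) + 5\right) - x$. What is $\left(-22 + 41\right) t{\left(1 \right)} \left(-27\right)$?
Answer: $-513$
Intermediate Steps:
$t{\left(x \right)} = 5 + x^{2} - 5 x$ ($t{\left(x \right)} = \left(5 + x^{2} - 4 x\right) - x = 5 + x^{2} - 5 x$)
$\left(-22 + 41\right) t{\left(1 \right)} \left(-27\right) = \left(-22 + 41\right) \left(5 + 1^{2} - 5\right) \left(-27\right) = 19 \left(5 + 1 - 5\right) \left(-27\right) = 19 \cdot 1 \left(-27\right) = 19 \left(-27\right) = -513$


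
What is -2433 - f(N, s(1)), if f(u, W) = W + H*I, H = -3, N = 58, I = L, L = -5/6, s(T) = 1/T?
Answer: -4873/2 ≈ -2436.5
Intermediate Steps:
L = -5/6 (L = -5*1/6 = -5/6 ≈ -0.83333)
I = -5/6 ≈ -0.83333
f(u, W) = 5/2 + W (f(u, W) = W - 3*(-5/6) = W + 5/2 = 5/2 + W)
-2433 - f(N, s(1)) = -2433 - (5/2 + 1/1) = -2433 - (5/2 + 1) = -2433 - 1*7/2 = -2433 - 7/2 = -4873/2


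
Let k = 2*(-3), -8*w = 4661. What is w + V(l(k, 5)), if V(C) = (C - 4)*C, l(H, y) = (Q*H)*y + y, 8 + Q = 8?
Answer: -4621/8 ≈ -577.63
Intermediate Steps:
w = -4661/8 (w = -⅛*4661 = -4661/8 ≈ -582.63)
k = -6
Q = 0 (Q = -8 + 8 = 0)
l(H, y) = y (l(H, y) = (0*H)*y + y = 0*y + y = 0 + y = y)
V(C) = C*(-4 + C) (V(C) = (-4 + C)*C = C*(-4 + C))
w + V(l(k, 5)) = -4661/8 + 5*(-4 + 5) = -4661/8 + 5*1 = -4661/8 + 5 = -4621/8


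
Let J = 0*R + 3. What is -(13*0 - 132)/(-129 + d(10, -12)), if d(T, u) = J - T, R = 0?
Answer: -33/34 ≈ -0.97059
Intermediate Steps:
J = 3 (J = 0*0 + 3 = 0 + 3 = 3)
d(T, u) = 3 - T
-(13*0 - 132)/(-129 + d(10, -12)) = -(13*0 - 132)/(-129 + (3 - 1*10)) = -(0 - 132)/(-129 + (3 - 10)) = -(-132)/(-129 - 7) = -(-132)/(-136) = -(-132)*(-1)/136 = -1*33/34 = -33/34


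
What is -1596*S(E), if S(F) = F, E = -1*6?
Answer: 9576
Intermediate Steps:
E = -6
-1596*S(E) = -1596*(-6) = 9576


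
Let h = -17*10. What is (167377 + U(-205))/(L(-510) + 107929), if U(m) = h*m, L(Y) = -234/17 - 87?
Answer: 3437859/1833080 ≈ 1.8755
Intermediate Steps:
h = -170
L(Y) = -1713/17 (L(Y) = -234*1/17 - 87 = -234/17 - 87 = -1713/17)
U(m) = -170*m
(167377 + U(-205))/(L(-510) + 107929) = (167377 - 170*(-205))/(-1713/17 + 107929) = (167377 + 34850)/(1833080/17) = 202227*(17/1833080) = 3437859/1833080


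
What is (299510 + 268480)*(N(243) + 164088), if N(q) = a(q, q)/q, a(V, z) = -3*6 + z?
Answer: 279602607110/3 ≈ 9.3201e+10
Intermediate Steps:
a(V, z) = -18 + z
N(q) = (-18 + q)/q
(299510 + 268480)*(N(243) + 164088) = (299510 + 268480)*((-18 + 243)/243 + 164088) = 567990*((1/243)*225 + 164088) = 567990*(25/27 + 164088) = 567990*(4430401/27) = 279602607110/3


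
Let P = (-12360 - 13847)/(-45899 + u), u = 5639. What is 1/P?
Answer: 40260/26207 ≈ 1.5362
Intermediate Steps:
P = 26207/40260 (P = (-12360 - 13847)/(-45899 + 5639) = -26207/(-40260) = -26207*(-1/40260) = 26207/40260 ≈ 0.65094)
1/P = 1/(26207/40260) = 40260/26207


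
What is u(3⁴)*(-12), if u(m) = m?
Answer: -972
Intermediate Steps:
u(3⁴)*(-12) = 3⁴*(-12) = 81*(-12) = -972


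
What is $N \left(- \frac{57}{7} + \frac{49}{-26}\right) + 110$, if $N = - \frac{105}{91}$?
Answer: $\frac{287635}{2366} \approx 121.57$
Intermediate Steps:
$N = - \frac{15}{13}$ ($N = \left(-105\right) \frac{1}{91} = - \frac{15}{13} \approx -1.1538$)
$N \left(- \frac{57}{7} + \frac{49}{-26}\right) + 110 = - \frac{15 \left(- \frac{57}{7} + \frac{49}{-26}\right)}{13} + 110 = - \frac{15 \left(\left(-57\right) \frac{1}{7} + 49 \left(- \frac{1}{26}\right)\right)}{13} + 110 = - \frac{15 \left(- \frac{57}{7} - \frac{49}{26}\right)}{13} + 110 = \left(- \frac{15}{13}\right) \left(- \frac{1825}{182}\right) + 110 = \frac{27375}{2366} + 110 = \frac{287635}{2366}$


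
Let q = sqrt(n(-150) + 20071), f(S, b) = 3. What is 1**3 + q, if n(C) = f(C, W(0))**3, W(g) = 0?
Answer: 1 + sqrt(20098) ≈ 142.77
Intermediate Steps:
n(C) = 27 (n(C) = 3**3 = 27)
q = sqrt(20098) (q = sqrt(27 + 20071) = sqrt(20098) ≈ 141.77)
1**3 + q = 1**3 + sqrt(20098) = 1 + sqrt(20098)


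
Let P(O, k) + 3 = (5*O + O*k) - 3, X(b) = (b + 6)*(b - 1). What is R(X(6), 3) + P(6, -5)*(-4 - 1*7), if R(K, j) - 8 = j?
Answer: 77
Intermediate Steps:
X(b) = (-1 + b)*(6 + b) (X(b) = (6 + b)*(-1 + b) = (-1 + b)*(6 + b))
P(O, k) = -6 + 5*O + O*k (P(O, k) = -3 + ((5*O + O*k) - 3) = -3 + (-3 + 5*O + O*k) = -6 + 5*O + O*k)
R(K, j) = 8 + j
R(X(6), 3) + P(6, -5)*(-4 - 1*7) = (8 + 3) + (-6 + 5*6 + 6*(-5))*(-4 - 1*7) = 11 + (-6 + 30 - 30)*(-4 - 7) = 11 - 6*(-11) = 11 + 66 = 77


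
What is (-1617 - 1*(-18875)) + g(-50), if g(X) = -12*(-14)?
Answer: 17426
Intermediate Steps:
g(X) = 168
(-1617 - 1*(-18875)) + g(-50) = (-1617 - 1*(-18875)) + 168 = (-1617 + 18875) + 168 = 17258 + 168 = 17426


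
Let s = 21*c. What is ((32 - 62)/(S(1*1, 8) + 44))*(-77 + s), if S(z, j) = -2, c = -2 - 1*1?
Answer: 100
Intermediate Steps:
c = -3 (c = -2 - 1 = -3)
s = -63 (s = 21*(-3) = -63)
((32 - 62)/(S(1*1, 8) + 44))*(-77 + s) = ((32 - 62)/(-2 + 44))*(-77 - 63) = -30/42*(-140) = -30*1/42*(-140) = -5/7*(-140) = 100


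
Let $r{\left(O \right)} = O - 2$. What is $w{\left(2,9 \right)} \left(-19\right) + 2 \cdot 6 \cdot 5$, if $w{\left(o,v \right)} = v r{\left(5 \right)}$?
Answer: $-453$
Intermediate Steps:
$r{\left(O \right)} = -2 + O$ ($r{\left(O \right)} = O - 2 = -2 + O$)
$w{\left(o,v \right)} = 3 v$ ($w{\left(o,v \right)} = v \left(-2 + 5\right) = v 3 = 3 v$)
$w{\left(2,9 \right)} \left(-19\right) + 2 \cdot 6 \cdot 5 = 3 \cdot 9 \left(-19\right) + 2 \cdot 6 \cdot 5 = 27 \left(-19\right) + 12 \cdot 5 = -513 + 60 = -453$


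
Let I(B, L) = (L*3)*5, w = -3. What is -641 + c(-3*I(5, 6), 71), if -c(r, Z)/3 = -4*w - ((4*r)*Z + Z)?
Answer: -230504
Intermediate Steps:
I(B, L) = 15*L (I(B, L) = (3*L)*5 = 15*L)
c(r, Z) = -36 + 3*Z + 12*Z*r (c(r, Z) = -3*(-4*(-3) - ((4*r)*Z + Z)) = -3*(12 - (4*Z*r + Z)) = -3*(12 - (Z + 4*Z*r)) = -3*(12 + (-Z - 4*Z*r)) = -3*(12 - Z - 4*Z*r) = -36 + 3*Z + 12*Z*r)
-641 + c(-3*I(5, 6), 71) = -641 + (-36 + 3*71 + 12*71*(-45*6)) = -641 + (-36 + 213 + 12*71*(-3*90)) = -641 + (-36 + 213 + 12*71*(-270)) = -641 + (-36 + 213 - 230040) = -641 - 229863 = -230504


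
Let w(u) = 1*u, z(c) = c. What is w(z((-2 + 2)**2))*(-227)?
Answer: 0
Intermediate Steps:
w(u) = u
w(z((-2 + 2)**2))*(-227) = (-2 + 2)**2*(-227) = 0**2*(-227) = 0*(-227) = 0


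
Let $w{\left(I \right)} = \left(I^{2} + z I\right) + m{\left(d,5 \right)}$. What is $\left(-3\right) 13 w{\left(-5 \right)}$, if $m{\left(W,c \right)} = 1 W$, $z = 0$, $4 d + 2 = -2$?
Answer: $-936$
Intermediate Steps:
$d = -1$ ($d = - \frac{1}{2} + \frac{1}{4} \left(-2\right) = - \frac{1}{2} - \frac{1}{2} = -1$)
$m{\left(W,c \right)} = W$
$w{\left(I \right)} = -1 + I^{2}$ ($w{\left(I \right)} = \left(I^{2} + 0 I\right) - 1 = \left(I^{2} + 0\right) - 1 = I^{2} - 1 = -1 + I^{2}$)
$\left(-3\right) 13 w{\left(-5 \right)} = \left(-3\right) 13 \left(-1 + \left(-5\right)^{2}\right) = - 39 \left(-1 + 25\right) = \left(-39\right) 24 = -936$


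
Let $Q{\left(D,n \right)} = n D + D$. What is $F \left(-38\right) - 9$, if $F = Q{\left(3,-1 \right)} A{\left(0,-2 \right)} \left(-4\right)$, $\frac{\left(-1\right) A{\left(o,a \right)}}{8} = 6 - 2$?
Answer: $-9$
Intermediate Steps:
$A{\left(o,a \right)} = -32$ ($A{\left(o,a \right)} = - 8 \left(6 - 2\right) = \left(-8\right) 4 = -32$)
$Q{\left(D,n \right)} = D + D n$ ($Q{\left(D,n \right)} = D n + D = D + D n$)
$F = 0$ ($F = 3 \left(1 - 1\right) \left(-32\right) \left(-4\right) = 3 \cdot 0 \left(-32\right) \left(-4\right) = 0 \left(-32\right) \left(-4\right) = 0 \left(-4\right) = 0$)
$F \left(-38\right) - 9 = 0 \left(-38\right) - 9 = 0 - 9 = -9$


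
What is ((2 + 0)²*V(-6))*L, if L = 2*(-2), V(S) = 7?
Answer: -112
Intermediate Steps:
L = -4
((2 + 0)²*V(-6))*L = ((2 + 0)²*7)*(-4) = (2²*7)*(-4) = (4*7)*(-4) = 28*(-4) = -112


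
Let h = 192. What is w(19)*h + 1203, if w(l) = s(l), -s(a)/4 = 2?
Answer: -333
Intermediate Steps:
s(a) = -8 (s(a) = -4*2 = -8)
w(l) = -8
w(19)*h + 1203 = -8*192 + 1203 = -1536 + 1203 = -333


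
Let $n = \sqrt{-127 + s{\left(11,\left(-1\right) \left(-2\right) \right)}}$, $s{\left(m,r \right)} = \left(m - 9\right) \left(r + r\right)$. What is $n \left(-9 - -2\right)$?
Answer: $- 7 i \sqrt{119} \approx - 76.361 i$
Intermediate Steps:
$s{\left(m,r \right)} = 2 r \left(-9 + m\right)$ ($s{\left(m,r \right)} = \left(-9 + m\right) 2 r = 2 r \left(-9 + m\right)$)
$n = i \sqrt{119}$ ($n = \sqrt{-127 + 2 \left(\left(-1\right) \left(-2\right)\right) \left(-9 + 11\right)} = \sqrt{-127 + 2 \cdot 2 \cdot 2} = \sqrt{-127 + 8} = \sqrt{-119} = i \sqrt{119} \approx 10.909 i$)
$n \left(-9 - -2\right) = i \sqrt{119} \left(-9 - -2\right) = i \sqrt{119} \left(-9 + 2\right) = i \sqrt{119} \left(-7\right) = - 7 i \sqrt{119}$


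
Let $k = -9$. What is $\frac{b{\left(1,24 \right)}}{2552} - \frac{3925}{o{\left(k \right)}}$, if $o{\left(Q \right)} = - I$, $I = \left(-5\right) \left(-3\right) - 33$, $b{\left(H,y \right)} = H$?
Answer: $- \frac{5008291}{22968} \approx -218.06$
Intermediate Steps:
$I = -18$ ($I = 15 - 33 = -18$)
$o{\left(Q \right)} = 18$ ($o{\left(Q \right)} = \left(-1\right) \left(-18\right) = 18$)
$\frac{b{\left(1,24 \right)}}{2552} - \frac{3925}{o{\left(k \right)}} = 1 \cdot \frac{1}{2552} - \frac{3925}{18} = \frac{1}{2552} - \frac{3925}{18} = - \frac{5008291}{22968}$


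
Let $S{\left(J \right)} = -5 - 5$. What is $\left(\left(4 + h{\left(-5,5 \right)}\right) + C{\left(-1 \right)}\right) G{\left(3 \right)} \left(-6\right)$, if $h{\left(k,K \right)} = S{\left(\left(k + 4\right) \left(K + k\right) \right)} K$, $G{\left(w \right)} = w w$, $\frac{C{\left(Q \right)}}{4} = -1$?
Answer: $2700$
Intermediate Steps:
$C{\left(Q \right)} = -4$ ($C{\left(Q \right)} = 4 \left(-1\right) = -4$)
$G{\left(w \right)} = w^{2}$
$S{\left(J \right)} = -10$ ($S{\left(J \right)} = -5 - 5 = -10$)
$h{\left(k,K \right)} = - 10 K$
$\left(\left(4 + h{\left(-5,5 \right)}\right) + C{\left(-1 \right)}\right) G{\left(3 \right)} \left(-6\right) = \left(\left(4 - 50\right) - 4\right) 3^{2} \left(-6\right) = \left(\left(4 - 50\right) - 4\right) 9 \left(-6\right) = \left(-46 - 4\right) 9 \left(-6\right) = \left(-50\right) 9 \left(-6\right) = \left(-450\right) \left(-6\right) = 2700$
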